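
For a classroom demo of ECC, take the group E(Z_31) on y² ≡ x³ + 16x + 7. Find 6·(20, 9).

(16, 9)

Write P = (20, 9).
Double-and-add on 6 = (110)₂. Start with P = (20, 9) for the leading 1-bit.
double: tangent at (20, 9): λ = (3·20² + 16)/(2·9) ≡ 7/18. 18⁻¹ ≡ 19 (mod 31), so λ ≡ 7·19 ≡ 9.
  x = λ² - 20 - 20 = 81 - 40 ≡ 10; y = λ·(20 - 10) - 9 ≡ 19. → (10, 19)
add P: (10, 19) + (20, 9). λ = (9 - 19)/(20 - 10) ≡ 21/10 mod 31. 10⁻¹ ≡ 28 (mod 31), so λ ≡ 30.
  x = λ² - 10 - 20 = 900 - 30 ≡ 2; y = λ·(10 - 2) - 19 ≡ 4. → (2, 4)
double: tangent at (2, 4): λ = (3·2² + 16)/(2·4) ≡ 28/8. 8⁻¹ ≡ 4 (mod 31) since 8·4 = 32 ≡ 1, so λ ≡ 28·4 ≡ 19.
  x = λ² - 2 - 2 = 361 - 4 ≡ 16; y = λ·(2 - 16) - 4 ≡ 9. → (16, 9)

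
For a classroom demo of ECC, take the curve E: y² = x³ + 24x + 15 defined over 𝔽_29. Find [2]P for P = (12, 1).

tangent at (12, 1): λ = (3·12² + 24)/(2·1) ≡ 21/2. 2⁻¹ ≡ 15 (mod 29) since 2·15 = 30 ≡ 1, so λ ≡ 21·15 ≡ 25.
  x = λ² - 12 - 12 = 625 - 24 ≡ 21; y = λ·(12 - 21) - 1 ≡ 6. → (21, 6)

(21, 6)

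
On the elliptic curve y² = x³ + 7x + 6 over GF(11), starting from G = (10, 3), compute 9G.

Repeated addition: build up to 9G.
2G: tangent at (10, 3): λ = (3·10² + 7)/(2·3) ≡ 10/6. 6⁻¹ ≡ 2 (mod 11), so λ ≡ 10·2 ≡ 9.
  x = λ² - 10 - 10 = 81 - 20 ≡ 6; y = λ·(10 - 6) - 3 ≡ 0. → (6, 0)
3G: (6, 0) + (10, 3). λ = (3 - 0)/(10 - 6) ≡ 3/4 mod 11. 4⁻¹ ≡ 3 (mod 11), so λ ≡ 9.
  x = λ² - 6 - 10 = 81 - 16 ≡ 10; y = λ·(6 - 10) - 0 ≡ 8. → (10, 8)
4G: (10, 8) + (10, 3): same x and y₁ ≡ -y₂, so the sum is 𝒪.
5G: 𝒪 + (10, 3) = (10, 3) (identity).
6G: tangent at (10, 3): λ = (3·10² + 7)/(2·3) ≡ 10/6. 6⁻¹ ≡ 2 (mod 11), so λ ≡ 10·2 ≡ 9.
  x = λ² - 10 - 10 = 81 - 20 ≡ 6; y = λ·(10 - 6) - 3 ≡ 0. → (6, 0)
7G: (6, 0) + (10, 3). λ = (3 - 0)/(10 - 6) ≡ 3/4 mod 11. 4⁻¹ ≡ 3 (mod 11), so λ ≡ 9.
  x = λ² - 6 - 10 = 81 - 16 ≡ 10; y = λ·(6 - 10) - 0 ≡ 8. → (10, 8)
8G: (10, 8) + (10, 3): same x and y₁ ≡ -y₂, so the sum is 𝒪.
9G: 𝒪 + (10, 3) = (10, 3) (identity).

(10, 3)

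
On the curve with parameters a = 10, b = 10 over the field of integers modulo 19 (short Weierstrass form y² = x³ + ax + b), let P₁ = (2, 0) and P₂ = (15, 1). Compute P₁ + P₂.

(11, 11)

(2, 0) + (15, 1). λ = (1 - 0)/(15 - 2) ≡ 1/13 mod 19. 13⁻¹ ≡ 3 (mod 19), so λ ≡ 3.
  x = λ² - 2 - 15 = 9 - 17 ≡ 11; y = λ·(2 - 11) - 0 ≡ 11. → (11, 11)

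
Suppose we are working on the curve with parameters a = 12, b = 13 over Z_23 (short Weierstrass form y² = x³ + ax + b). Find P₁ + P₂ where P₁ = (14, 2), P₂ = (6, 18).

(7, 7)

(14, 2) + (6, 18). λ = (18 - 2)/(6 - 14) ≡ 16/15 mod 23. 15⁻¹ ≡ 20 (mod 23), so λ ≡ 21.
  x = λ² - 14 - 6 = 441 - 20 ≡ 7; y = λ·(14 - 7) - 2 ≡ 7. → (7, 7)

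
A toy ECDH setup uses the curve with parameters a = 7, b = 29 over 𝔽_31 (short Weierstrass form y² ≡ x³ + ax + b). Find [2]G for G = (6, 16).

(7, 24)

tangent at (6, 16): λ = (3·6² + 7)/(2·16) ≡ 22/1. 1⁻¹ ≡ 1 (mod 31) since 1·1 = 1 ≡ 1, so λ ≡ 22·1 ≡ 22.
  x = λ² - 6 - 6 = 484 - 12 ≡ 7; y = λ·(6 - 7) - 16 ≡ 24. → (7, 24)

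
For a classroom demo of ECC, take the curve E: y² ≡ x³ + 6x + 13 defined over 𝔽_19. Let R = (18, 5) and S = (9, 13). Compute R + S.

(18, 5) + (9, 13). λ = (13 - 5)/(9 - 18) ≡ 8/10 mod 19. 10⁻¹ ≡ 2 (mod 19) since 10·2 = 20 ≡ 1, so λ ≡ 16.
  x = λ² - 18 - 9 = 256 - 27 ≡ 1; y = λ·(18 - 1) - 5 ≡ 1. → (1, 1)

(1, 1)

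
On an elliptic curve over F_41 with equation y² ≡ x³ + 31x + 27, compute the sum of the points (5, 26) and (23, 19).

(11, 31)

(5, 26) + (23, 19). λ = (19 - 26)/(23 - 5) ≡ 34/18 mod 41. 18⁻¹ ≡ 16 (mod 41), so λ ≡ 11.
  x = λ² - 5 - 23 = 121 - 28 ≡ 11; y = λ·(5 - 11) - 26 ≡ 31. → (11, 31)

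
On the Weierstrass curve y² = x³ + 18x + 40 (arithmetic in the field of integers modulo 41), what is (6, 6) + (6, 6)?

tangent at (6, 6): λ = (3·6² + 18)/(2·6) ≡ 3/12. 12⁻¹ ≡ 24 (mod 41), so λ ≡ 3·24 ≡ 31.
  x = λ² - 6 - 6 = 961 - 12 ≡ 6; y = λ·(6 - 6) - 6 ≡ 35. → (6, 35)

(6, 35)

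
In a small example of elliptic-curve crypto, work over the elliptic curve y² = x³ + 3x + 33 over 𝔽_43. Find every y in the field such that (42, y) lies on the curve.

none

x³ + 3x + 33 = 74247 ≡ 29 (mod 43).
29 is a non-residue mod 43; no y exists.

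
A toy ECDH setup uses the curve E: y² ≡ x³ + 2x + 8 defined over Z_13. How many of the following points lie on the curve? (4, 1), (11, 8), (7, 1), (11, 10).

2

(4, 1): 1² ≡ 1, rhs ≡ 2 → off.
(11, 8): 8² ≡ 12, rhs ≡ 9 → off.
(7, 1): 1² ≡ 1, rhs ≡ 1 → on.
(11, 10): 10² ≡ 9, rhs ≡ 9 → on.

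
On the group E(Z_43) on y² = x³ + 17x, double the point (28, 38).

tangent at (28, 38): λ = (3·28² + 17)/(2·38) ≡ 4/33. 33⁻¹ ≡ 30 (mod 43), so λ ≡ 4·30 ≡ 34.
  x = λ² - 28 - 28 = 1156 - 56 ≡ 25; y = λ·(28 - 25) - 38 ≡ 21. → (25, 21)

(25, 21)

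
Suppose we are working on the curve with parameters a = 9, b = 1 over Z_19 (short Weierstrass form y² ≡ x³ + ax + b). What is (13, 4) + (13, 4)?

(16, 2)

tangent at (13, 4): λ = (3·13² + 9)/(2·4) ≡ 3/8. 8⁻¹ ≡ 12 (mod 19) since 8·12 = 96 ≡ 1, so λ ≡ 3·12 ≡ 17.
  x = λ² - 13 - 13 = 289 - 26 ≡ 16; y = λ·(13 - 16) - 4 ≡ 2. → (16, 2)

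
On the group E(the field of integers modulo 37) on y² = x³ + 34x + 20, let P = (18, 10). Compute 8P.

(28, 13)

Repeated addition: build up to 8P.
2P: tangent at (18, 10): λ = (3·18² + 34)/(2·10) ≡ 7/20. 20⁻¹ ≡ 13 (mod 37) since 20·13 = 260 ≡ 1, so λ ≡ 7·13 ≡ 17.
  x = λ² - 18 - 18 = 289 - 36 ≡ 31; y = λ·(18 - 31) - 10 ≡ 28. → (31, 28)
3P: (31, 28) + (18, 10). λ = (10 - 28)/(18 - 31) ≡ 19/24 mod 37. 24⁻¹ ≡ 17 (mod 37), so λ ≡ 27.
  x = λ² - 31 - 18 = 729 - 49 ≡ 14; y = λ·(31 - 14) - 28 ≡ 24. → (14, 24)
4P: (14, 24) + (18, 10). λ = (10 - 24)/(18 - 14) ≡ 23/4 mod 37. 4⁻¹ ≡ 28 (mod 37), so λ ≡ 15.
  x = λ² - 14 - 18 = 225 - 32 ≡ 8; y = λ·(14 - 8) - 24 ≡ 29. → (8, 29)
5P: (8, 29) + (18, 10). λ = (10 - 29)/(18 - 8) ≡ 18/10 mod 37. 10⁻¹ ≡ 26 (mod 37), so λ ≡ 24.
  x = λ² - 8 - 18 = 576 - 26 ≡ 32; y = λ·(8 - 32) - 29 ≡ 24. → (32, 24)
6P: (32, 24) + (18, 10). λ = (10 - 24)/(18 - 32) ≡ 23/23 mod 37. 23⁻¹ ≡ 29 (mod 37) since 23·29 = 667 ≡ 1, so λ ≡ 1.
  x = λ² - 32 - 18 = 1 - 50 ≡ 25; y = λ·(32 - 25) - 24 ≡ 20. → (25, 20)
7P: (25, 20) + (18, 10). λ = (10 - 20)/(18 - 25) ≡ 27/30 mod 37. 30⁻¹ ≡ 21 (mod 37) since 30·21 = 630 ≡ 1, so λ ≡ 12.
  x = λ² - 25 - 18 = 144 - 43 ≡ 27; y = λ·(25 - 27) - 20 ≡ 30. → (27, 30)
8P: (27, 30) + (18, 10). λ = (10 - 30)/(18 - 27) ≡ 17/28 mod 37. 28⁻¹ ≡ 4 (mod 37), so λ ≡ 31.
  x = λ² - 27 - 18 = 961 - 45 ≡ 28; y = λ·(27 - 28) - 30 ≡ 13. → (28, 13)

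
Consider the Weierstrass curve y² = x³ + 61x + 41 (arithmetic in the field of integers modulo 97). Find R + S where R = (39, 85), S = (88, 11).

(49, 37)

(39, 85) + (88, 11). λ = (11 - 85)/(88 - 39) ≡ 23/49 mod 97. 49⁻¹ ≡ 2 (mod 97) since 49·2 = 98 ≡ 1, so λ ≡ 46.
  x = λ² - 39 - 88 = 2116 - 127 ≡ 49; y = λ·(39 - 49) - 85 ≡ 37. → (49, 37)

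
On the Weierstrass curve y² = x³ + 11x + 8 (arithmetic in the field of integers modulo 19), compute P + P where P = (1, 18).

(9, 0)

tangent at (1, 18): λ = (3·1² + 11)/(2·18) ≡ 14/17. 17⁻¹ ≡ 9 (mod 19), so λ ≡ 14·9 ≡ 12.
  x = λ² - 1 - 1 = 144 - 2 ≡ 9; y = λ·(1 - 9) - 18 ≡ 0. → (9, 0)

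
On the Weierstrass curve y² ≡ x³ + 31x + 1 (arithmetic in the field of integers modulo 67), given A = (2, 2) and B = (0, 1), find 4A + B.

(35, 64)

First 4A:
Repeated addition: build up to 4A.
2A: tangent at (2, 2): λ = (3·2² + 31)/(2·2) ≡ 43/4. 4⁻¹ ≡ 17 (mod 67), so λ ≡ 43·17 ≡ 61.
  x = λ² - 2 - 2 = 3721 - 4 ≡ 32; y = λ·(2 - 32) - 2 ≡ 44. → (32, 44)
3A: (32, 44) + (2, 2). λ = (2 - 44)/(2 - 32) ≡ 25/37 mod 67. 37⁻¹ ≡ 29 (mod 67), so λ ≡ 55.
  x = λ² - 32 - 2 = 3025 - 34 ≡ 43; y = λ·(32 - 43) - 44 ≡ 21. → (43, 21)
4A: (43, 21) + (2, 2). λ = (2 - 21)/(2 - 43) ≡ 48/26 mod 67. 26⁻¹ ≡ 49 (mod 67), so λ ≡ 7.
  x = λ² - 43 - 2 = 49 - 45 ≡ 4; y = λ·(43 - 4) - 21 ≡ 51. → (4, 51)
4A = (4, 51).
Finally 4A + B:
(4, 51) + (0, 1). λ = (1 - 51)/(0 - 4) ≡ 17/63 mod 67. 63⁻¹ ≡ 50 (mod 67) since 63·50 = 3150 ≡ 1, so λ ≡ 46.
  x = λ² - 4 - 0 = 2116 - 4 ≡ 35; y = λ·(4 - 35) - 51 ≡ 64. → (35, 64)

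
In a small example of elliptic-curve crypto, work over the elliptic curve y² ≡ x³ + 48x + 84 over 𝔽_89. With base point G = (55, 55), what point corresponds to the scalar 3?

Repeated addition: build up to 3G.
2G: tangent at (55, 55): λ = (3·55² + 48)/(2·55) ≡ 45/21. 21⁻¹ ≡ 17 (mod 89) since 21·17 = 357 ≡ 1, so λ ≡ 45·17 ≡ 53.
  x = λ² - 55 - 55 = 2809 - 110 ≡ 29; y = λ·(55 - 29) - 55 ≡ 77. → (29, 77)
3G: (29, 77) + (55, 55). λ = (55 - 77)/(55 - 29) ≡ 67/26 mod 89. 26⁻¹ ≡ 24 (mod 89), so λ ≡ 6.
  x = λ² - 29 - 55 = 36 - 84 ≡ 41; y = λ·(29 - 41) - 77 ≡ 29. → (41, 29)

(41, 29)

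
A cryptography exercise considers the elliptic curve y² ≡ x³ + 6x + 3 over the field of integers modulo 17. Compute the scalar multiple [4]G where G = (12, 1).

(15, 0)

Repeated addition: build up to 4G.
2G: tangent at (12, 1): λ = (3·12² + 6)/(2·1) ≡ 13/2. 2⁻¹ ≡ 9 (mod 17) since 2·9 = 18 ≡ 1, so λ ≡ 13·9 ≡ 15.
  x = λ² - 12 - 12 = 225 - 24 ≡ 14; y = λ·(12 - 14) - 1 ≡ 3. → (14, 3)
3G: (14, 3) + (12, 1). λ = (1 - 3)/(12 - 14) ≡ 15/15 mod 17. 15⁻¹ ≡ 8 (mod 17), so λ ≡ 1.
  x = λ² - 14 - 12 = 1 - 26 ≡ 9; y = λ·(14 - 9) - 3 ≡ 2. → (9, 2)
4G: (9, 2) + (12, 1). λ = (1 - 2)/(12 - 9) ≡ 16/3 mod 17. 3⁻¹ ≡ 6 (mod 17) since 3·6 = 18 ≡ 1, so λ ≡ 11.
  x = λ² - 9 - 12 = 121 - 21 ≡ 15; y = λ·(9 - 15) - 2 ≡ 0. → (15, 0)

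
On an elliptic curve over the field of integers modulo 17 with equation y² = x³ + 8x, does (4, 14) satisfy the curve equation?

y² = 14² ≡ 9; x³ + 8x + 0 = 96 ≡ 11 (mod 17). 9 ≠ 11.

no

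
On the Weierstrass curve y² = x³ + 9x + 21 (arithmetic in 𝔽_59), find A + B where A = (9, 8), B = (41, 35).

(9, 8) + (41, 35). λ = (35 - 8)/(41 - 9) ≡ 27/32 mod 59. 32⁻¹ ≡ 24 (mod 59), so λ ≡ 58.
  x = λ² - 9 - 41 = 3364 - 50 ≡ 10; y = λ·(9 - 10) - 8 ≡ 52. → (10, 52)

(10, 52)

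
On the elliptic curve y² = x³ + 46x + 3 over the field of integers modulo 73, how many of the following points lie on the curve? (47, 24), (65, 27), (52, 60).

2

(47, 24): 24² ≡ 65, rhs ≡ 65 → on.
(65, 27): 27² ≡ 72, rhs ≡ 72 → on.
(52, 60): 60² ≡ 23, rhs ≡ 69 → off.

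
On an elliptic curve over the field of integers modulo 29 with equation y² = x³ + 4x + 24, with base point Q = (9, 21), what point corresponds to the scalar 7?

(9, 8)

Repeated addition: build up to 7Q.
2Q: tangent at (9, 21): λ = (3·9² + 4)/(2·21) ≡ 15/13. 13⁻¹ ≡ 9 (mod 29) since 13·9 = 117 ≡ 1, so λ ≡ 15·9 ≡ 19.
  x = λ² - 9 - 9 = 361 - 18 ≡ 24; y = λ·(9 - 24) - 21 ≡ 13. → (24, 13)
3Q: (24, 13) + (9, 21). λ = (21 - 13)/(9 - 24) ≡ 8/14 mod 29. 14⁻¹ ≡ 27 (mod 29), so λ ≡ 13.
  x = λ² - 24 - 9 = 169 - 33 ≡ 20; y = λ·(24 - 20) - 13 ≡ 10. → (20, 10)
4Q: (20, 10) + (9, 21). λ = (21 - 10)/(9 - 20) ≡ 11/18 mod 29. 18⁻¹ ≡ 21 (mod 29) since 18·21 = 378 ≡ 1, so λ ≡ 28.
  x = λ² - 20 - 9 = 784 - 29 ≡ 1; y = λ·(20 - 1) - 10 ≡ 0. → (1, 0)
5Q: (1, 0) + (9, 21). λ = (21 - 0)/(9 - 1) ≡ 21/8 mod 29. 8⁻¹ ≡ 11 (mod 29), so λ ≡ 28.
  x = λ² - 1 - 9 = 784 - 10 ≡ 20; y = λ·(1 - 20) - 0 ≡ 19. → (20, 19)
6Q: (20, 19) + (9, 21). λ = (21 - 19)/(9 - 20) ≡ 2/18 mod 29. 18⁻¹ ≡ 21 (mod 29) since 18·21 = 378 ≡ 1, so λ ≡ 13.
  x = λ² - 20 - 9 = 169 - 29 ≡ 24; y = λ·(20 - 24) - 19 ≡ 16. → (24, 16)
7Q: (24, 16) + (9, 21). λ = (21 - 16)/(9 - 24) ≡ 5/14 mod 29. 14⁻¹ ≡ 27 (mod 29) since 14·27 = 378 ≡ 1, so λ ≡ 19.
  x = λ² - 24 - 9 = 361 - 33 ≡ 9; y = λ·(24 - 9) - 16 ≡ 8. → (9, 8)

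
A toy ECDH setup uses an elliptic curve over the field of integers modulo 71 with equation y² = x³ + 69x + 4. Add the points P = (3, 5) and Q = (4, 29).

(1, 43)

(3, 5) + (4, 29). λ = (29 - 5)/(4 - 3) ≡ 24/1 mod 71. 1⁻¹ ≡ 1 (mod 71) since 1·1 = 1 ≡ 1, so λ ≡ 24.
  x = λ² - 3 - 4 = 576 - 7 ≡ 1; y = λ·(3 - 1) - 5 ≡ 43. → (1, 43)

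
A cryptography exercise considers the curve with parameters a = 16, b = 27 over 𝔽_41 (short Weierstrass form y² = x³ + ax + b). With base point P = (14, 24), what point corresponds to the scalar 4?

Double-and-add on 4 = (100)₂. Start with P = (14, 24) for the leading 1-bit.
double: tangent at (14, 24): λ = (3·14² + 16)/(2·24) ≡ 30/7. 7⁻¹ ≡ 6 (mod 41), so λ ≡ 30·6 ≡ 16.
  x = λ² - 14 - 14 = 256 - 28 ≡ 23; y = λ·(14 - 23) - 24 ≡ 37. → (23, 37)
double: tangent at (23, 37): λ = (3·23² + 16)/(2·37) ≡ 4/33. 33⁻¹ ≡ 5 (mod 41), so λ ≡ 4·5 ≡ 20.
  x = λ² - 23 - 23 = 400 - 46 ≡ 26; y = λ·(23 - 26) - 37 ≡ 26. → (26, 26)

(26, 26)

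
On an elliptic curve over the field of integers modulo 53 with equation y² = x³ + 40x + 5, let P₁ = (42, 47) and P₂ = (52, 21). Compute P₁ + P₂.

(42, 47) + (52, 21). λ = (21 - 47)/(52 - 42) ≡ 27/10 mod 53. 10⁻¹ ≡ 16 (mod 53) since 10·16 = 160 ≡ 1, so λ ≡ 8.
  x = λ² - 42 - 52 = 64 - 94 ≡ 23; y = λ·(42 - 23) - 47 ≡ 52. → (23, 52)

(23, 52)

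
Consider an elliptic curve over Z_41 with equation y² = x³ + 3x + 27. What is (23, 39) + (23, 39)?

tangent at (23, 39): λ = (3·23² + 3)/(2·39) ≡ 32/37. 37⁻¹ ≡ 10 (mod 41), so λ ≡ 32·10 ≡ 33.
  x = λ² - 23 - 23 = 1089 - 46 ≡ 18; y = λ·(23 - 18) - 39 ≡ 3. → (18, 3)

(18, 3)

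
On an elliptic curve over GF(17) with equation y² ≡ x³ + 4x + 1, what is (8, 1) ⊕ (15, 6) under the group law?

(7, 7)

(8, 1) + (15, 6). λ = (6 - 1)/(15 - 8) ≡ 5/7 mod 17. 7⁻¹ ≡ 5 (mod 17), so λ ≡ 8.
  x = λ² - 8 - 15 = 64 - 23 ≡ 7; y = λ·(8 - 7) - 1 ≡ 7. → (7, 7)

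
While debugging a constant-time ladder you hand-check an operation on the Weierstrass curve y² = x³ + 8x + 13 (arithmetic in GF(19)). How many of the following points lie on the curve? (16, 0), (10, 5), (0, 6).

(16, 0): 0² ≡ 0, rhs ≡ 0 → on.
(10, 5): 5² ≡ 6, rhs ≡ 10 → off.
(0, 6): 6² ≡ 17, rhs ≡ 13 → off.

1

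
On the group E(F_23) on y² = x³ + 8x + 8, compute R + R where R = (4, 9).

(19, 21)

tangent at (4, 9): λ = (3·4² + 8)/(2·9) ≡ 10/18. 18⁻¹ ≡ 9 (mod 23) since 18·9 = 162 ≡ 1, so λ ≡ 10·9 ≡ 21.
  x = λ² - 4 - 4 = 441 - 8 ≡ 19; y = λ·(4 - 19) - 9 ≡ 21. → (19, 21)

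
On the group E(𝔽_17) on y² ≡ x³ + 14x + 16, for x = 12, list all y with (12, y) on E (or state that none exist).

5, 12

x³ + 14x + 16 = 1912 ≡ 8 (mod 17).
Square roots of 8 mod 17: 5 and 12 (since 5² = 25 ≡ 8).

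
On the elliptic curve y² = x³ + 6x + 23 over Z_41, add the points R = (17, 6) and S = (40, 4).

(24, 16)

(17, 6) + (40, 4). λ = (4 - 6)/(40 - 17) ≡ 39/23 mod 41. 23⁻¹ ≡ 25 (mod 41), so λ ≡ 32.
  x = λ² - 17 - 40 = 1024 - 57 ≡ 24; y = λ·(17 - 24) - 6 ≡ 16. → (24, 16)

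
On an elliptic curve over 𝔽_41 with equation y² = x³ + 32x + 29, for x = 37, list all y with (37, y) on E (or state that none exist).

1, 40

x³ + 32x + 29 = 51866 ≡ 1 (mod 41).
Square roots of 1 mod 41: 1 and 40 (since 1² = 1 ≡ 1).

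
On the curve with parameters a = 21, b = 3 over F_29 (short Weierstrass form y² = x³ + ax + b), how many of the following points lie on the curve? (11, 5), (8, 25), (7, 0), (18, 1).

2

(11, 5): 5² ≡ 25, rhs ≡ 28 → off.
(8, 25): 25² ≡ 16, rhs ≡ 16 → on.
(7, 0): 0² ≡ 0, rhs ≡ 0 → on.
(18, 1): 1² ≡ 1, rhs ≡ 7 → off.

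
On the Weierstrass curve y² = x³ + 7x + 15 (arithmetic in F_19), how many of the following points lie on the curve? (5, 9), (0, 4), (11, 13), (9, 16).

2

(5, 9): 9² ≡ 5, rhs ≡ 4 → off.
(0, 4): 4² ≡ 16, rhs ≡ 15 → off.
(11, 13): 13² ≡ 17, rhs ≡ 17 → on.
(9, 16): 16² ≡ 9, rhs ≡ 9 → on.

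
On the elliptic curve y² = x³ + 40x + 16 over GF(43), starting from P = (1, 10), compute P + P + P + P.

Repeated addition: build up to 4P.
2P: tangent at (1, 10): λ = (3·1² + 40)/(2·10) ≡ 0/20. 20⁻¹ ≡ 28 (mod 43) since 20·28 = 560 ≡ 1, so λ ≡ 0·28 ≡ 0.
  x = λ² - 1 - 1 = 0 - 2 ≡ 41; y = λ·(1 - 41) - 10 ≡ 33. → (41, 33)
3P: (41, 33) + (1, 10). λ = (10 - 33)/(1 - 41) ≡ 20/3 mod 43. 3⁻¹ ≡ 29 (mod 43), so λ ≡ 21.
  x = λ² - 41 - 1 = 441 - 42 ≡ 12; y = λ·(41 - 12) - 33 ≡ 17. → (12, 17)
4P: (12, 17) + (1, 10). λ = (10 - 17)/(1 - 12) ≡ 36/32 mod 43. 32⁻¹ ≡ 39 (mod 43), so λ ≡ 28.
  x = λ² - 12 - 1 = 784 - 13 ≡ 40; y = λ·(12 - 40) - 17 ≡ 16. → (40, 16)

(40, 16)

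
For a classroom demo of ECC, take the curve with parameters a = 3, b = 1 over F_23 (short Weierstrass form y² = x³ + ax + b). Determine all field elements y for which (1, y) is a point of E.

none

x³ + 3x + 1 = 5 ≡ 5 (mod 23).
5 is a non-residue mod 23; no y exists.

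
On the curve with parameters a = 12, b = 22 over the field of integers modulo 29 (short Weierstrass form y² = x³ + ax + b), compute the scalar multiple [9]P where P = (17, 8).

Repeated addition: build up to 9P.
2P: tangent at (17, 8): λ = (3·17² + 12)/(2·8) ≡ 9/16. 16⁻¹ ≡ 20 (mod 29) since 16·20 = 320 ≡ 1, so λ ≡ 9·20 ≡ 6.
  x = λ² - 17 - 17 = 36 - 34 ≡ 2; y = λ·(17 - 2) - 8 ≡ 24. → (2, 24)
3P: (2, 24) + (17, 8). λ = (8 - 24)/(17 - 2) ≡ 13/15 mod 29. 15⁻¹ ≡ 2 (mod 29) since 15·2 = 30 ≡ 1, so λ ≡ 26.
  x = λ² - 2 - 17 = 676 - 19 ≡ 19; y = λ·(2 - 19) - 24 ≡ 27. → (19, 27)
4P: (19, 27) + (17, 8). λ = (8 - 27)/(17 - 19) ≡ 10/27 mod 29. 27⁻¹ ≡ 14 (mod 29), so λ ≡ 24.
  x = λ² - 19 - 17 = 576 - 36 ≡ 18; y = λ·(19 - 18) - 27 ≡ 26. → (18, 26)
5P: (18, 26) + (17, 8). λ = (8 - 26)/(17 - 18) ≡ 11/28 mod 29. 28⁻¹ ≡ 28 (mod 29) since 28·28 = 784 ≡ 1, so λ ≡ 18.
  x = λ² - 18 - 17 = 324 - 35 ≡ 28; y = λ·(18 - 28) - 26 ≡ 26. → (28, 26)
6P: (28, 26) + (17, 8). λ = (8 - 26)/(17 - 28) ≡ 11/18 mod 29. 18⁻¹ ≡ 21 (mod 29), so λ ≡ 28.
  x = λ² - 28 - 17 = 784 - 45 ≡ 14; y = λ·(28 - 14) - 26 ≡ 18. → (14, 18)
7P: (14, 18) + (17, 8). λ = (8 - 18)/(17 - 14) ≡ 19/3 mod 29. 3⁻¹ ≡ 10 (mod 29), so λ ≡ 16.
  x = λ² - 14 - 17 = 256 - 31 ≡ 22; y = λ·(14 - 22) - 18 ≡ 28. → (22, 28)
8P: (22, 28) + (17, 8). λ = (8 - 28)/(17 - 22) ≡ 9/24 mod 29. 24⁻¹ ≡ 23 (mod 29), so λ ≡ 4.
  x = λ² - 22 - 17 = 16 - 39 ≡ 6; y = λ·(22 - 6) - 28 ≡ 7. → (6, 7)
9P: (6, 7) + (17, 8). λ = (8 - 7)/(17 - 6) ≡ 1/11 mod 29. 11⁻¹ ≡ 8 (mod 29), so λ ≡ 8.
  x = λ² - 6 - 17 = 64 - 23 ≡ 12; y = λ·(6 - 12) - 7 ≡ 3. → (12, 3)

(12, 3)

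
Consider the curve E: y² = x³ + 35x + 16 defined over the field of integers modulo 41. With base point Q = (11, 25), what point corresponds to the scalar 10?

(19, 18)

Double-and-add on 10 = (1010)₂. Start with Q = (11, 25) for the leading 1-bit.
double: tangent at (11, 25): λ = (3·11² + 35)/(2·25) ≡ 29/9. 9⁻¹ ≡ 32 (mod 41) since 9·32 = 288 ≡ 1, so λ ≡ 29·32 ≡ 26.
  x = λ² - 11 - 11 = 676 - 22 ≡ 39; y = λ·(11 - 39) - 25 ≡ 26. → (39, 26)
double: tangent at (39, 26): λ = (3·39² + 35)/(2·26) ≡ 6/11. 11⁻¹ ≡ 15 (mod 41), so λ ≡ 6·15 ≡ 8.
  x = λ² - 39 - 39 = 64 - 78 ≡ 27; y = λ·(39 - 27) - 26 ≡ 29. → (27, 29)
add Q: (27, 29) + (11, 25). λ = (25 - 29)/(11 - 27) ≡ 37/25 mod 41. 25⁻¹ ≡ 23 (mod 41) since 25·23 = 575 ≡ 1, so λ ≡ 31.
  x = λ² - 27 - 11 = 961 - 38 ≡ 21; y = λ·(27 - 21) - 29 ≡ 34. → (21, 34)
double: tangent at (21, 34): λ = (3·21² + 35)/(2·34) ≡ 5/27. 27⁻¹ ≡ 38 (mod 41), so λ ≡ 5·38 ≡ 26.
  x = λ² - 21 - 21 = 676 - 42 ≡ 19; y = λ·(21 - 19) - 34 ≡ 18. → (19, 18)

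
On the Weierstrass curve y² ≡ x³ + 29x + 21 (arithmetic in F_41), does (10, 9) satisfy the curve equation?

y² = 9² ≡ 40; x³ + 29x + 21 = 1311 ≡ 40 (mod 41). 40 = 40.

yes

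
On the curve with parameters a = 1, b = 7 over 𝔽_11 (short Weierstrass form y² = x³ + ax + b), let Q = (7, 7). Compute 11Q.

Double-and-add on 11 = (1011)₂. Start with Q = (7, 7) for the leading 1-bit.
double: tangent at (7, 7): λ = (3·7² + 1)/(2·7) ≡ 5/3. 3⁻¹ ≡ 4 (mod 11), so λ ≡ 5·4 ≡ 9.
  x = λ² - 7 - 7 = 81 - 14 ≡ 1; y = λ·(7 - 1) - 7 ≡ 3. → (1, 3)
double: tangent at (1, 3): λ = (3·1² + 1)/(2·3) ≡ 4/6. 6⁻¹ ≡ 2 (mod 11), so λ ≡ 4·2 ≡ 8.
  x = λ² - 1 - 1 = 64 - 2 ≡ 7; y = λ·(1 - 7) - 3 ≡ 4. → (7, 4)
add Q: (7, 4) + (7, 7): same x and y₁ ≡ -y₂, so the sum is 𝒪.
double: 𝒪 + 𝒪 = 𝒪 (identity).
add Q: 𝒪 + (7, 7) = (7, 7) (identity).

(7, 7)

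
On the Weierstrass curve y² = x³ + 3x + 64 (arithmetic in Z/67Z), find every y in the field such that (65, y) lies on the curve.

none

x³ + 3x + 64 = 274884 ≡ 50 (mod 67).
50 is a non-residue mod 67; no y exists.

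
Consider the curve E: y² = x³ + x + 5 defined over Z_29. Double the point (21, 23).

tangent at (21, 23): λ = (3·21² + 1)/(2·23) ≡ 19/17. 17⁻¹ ≡ 12 (mod 29) since 17·12 = 204 ≡ 1, so λ ≡ 19·12 ≡ 25.
  x = λ² - 21 - 21 = 625 - 42 ≡ 3; y = λ·(21 - 3) - 23 ≡ 21. → (3, 21)

(3, 21)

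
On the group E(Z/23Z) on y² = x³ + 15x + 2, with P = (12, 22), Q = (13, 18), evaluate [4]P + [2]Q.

(11, 16)

First 4P:
Double-and-add on 4 = (100)₂. Start with P = (12, 22) for the leading 1-bit.
double: tangent at (12, 22): λ = (3·12² + 15)/(2·22) ≡ 10/21. 21⁻¹ ≡ 11 (mod 23), so λ ≡ 10·11 ≡ 18.
  x = λ² - 12 - 12 = 324 - 24 ≡ 1; y = λ·(12 - 1) - 22 ≡ 15. → (1, 15)
double: tangent at (1, 15): λ = (3·1² + 15)/(2·15) ≡ 18/7. 7⁻¹ ≡ 10 (mod 23) since 7·10 = 70 ≡ 1, so λ ≡ 18·10 ≡ 19.
  x = λ² - 1 - 1 = 361 - 2 ≡ 14; y = λ·(1 - 14) - 15 ≡ 14. → (14, 14)
4P = (14, 14).
Next 2Q:
Repeated addition: build up to 2Q.
2Q: tangent at (13, 18): λ = (3·13² + 15)/(2·18) ≡ 16/13. 13⁻¹ ≡ 16 (mod 23), so λ ≡ 16·16 ≡ 3.
  x = λ² - 13 - 13 = 9 - 26 ≡ 6; y = λ·(13 - 6) - 18 ≡ 3. → (6, 3)
2Q = (6, 3).
Finally 4P + 2Q:
(14, 14) + (6, 3). λ = (3 - 14)/(6 - 14) ≡ 12/15 mod 23. 15⁻¹ ≡ 20 (mod 23) since 15·20 = 300 ≡ 1, so λ ≡ 10.
  x = λ² - 14 - 6 = 100 - 20 ≡ 11; y = λ·(14 - 11) - 14 ≡ 16. → (11, 16)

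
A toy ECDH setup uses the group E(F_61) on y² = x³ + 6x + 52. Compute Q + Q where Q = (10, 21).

(53, 23)

tangent at (10, 21): λ = (3·10² + 6)/(2·21) ≡ 1/42. 42⁻¹ ≡ 16 (mod 61), so λ ≡ 1·16 ≡ 16.
  x = λ² - 10 - 10 = 256 - 20 ≡ 53; y = λ·(10 - 53) - 21 ≡ 23. → (53, 23)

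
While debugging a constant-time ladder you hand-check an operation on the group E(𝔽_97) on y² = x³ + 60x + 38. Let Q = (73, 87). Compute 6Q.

Repeated addition: build up to 6Q.
2Q: tangent at (73, 87): λ = (3·73² + 60)/(2·87) ≡ 42/77. 77⁻¹ ≡ 63 (mod 97), so λ ≡ 42·63 ≡ 27.
  x = λ² - 73 - 73 = 729 - 146 ≡ 1; y = λ·(73 - 1) - 87 ≡ 14. → (1, 14)
3Q: (1, 14) + (73, 87). λ = (87 - 14)/(73 - 1) ≡ 73/72 mod 97. 72⁻¹ ≡ 31 (mod 97), so λ ≡ 32.
  x = λ² - 1 - 73 = 1024 - 74 ≡ 77; y = λ·(1 - 77) - 14 ≡ 76. → (77, 76)
4Q: (77, 76) + (73, 87). λ = (87 - 76)/(73 - 77) ≡ 11/93 mod 97. 93⁻¹ ≡ 24 (mod 97) since 93·24 = 2232 ≡ 1, so λ ≡ 70.
  x = λ² - 77 - 73 = 4900 - 150 ≡ 94; y = λ·(77 - 94) - 76 ≡ 92. → (94, 92)
5Q: (94, 92) + (73, 87). λ = (87 - 92)/(73 - 94) ≡ 92/76 mod 97. 76⁻¹ ≡ 60 (mod 97), so λ ≡ 88.
  x = λ² - 94 - 73 = 7744 - 167 ≡ 11; y = λ·(94 - 11) - 92 ≡ 34. → (11, 34)
6Q: (11, 34) + (73, 87). λ = (87 - 34)/(73 - 11) ≡ 53/62 mod 97. 62⁻¹ ≡ 36 (mod 97), so λ ≡ 65.
  x = λ² - 11 - 73 = 4225 - 84 ≡ 67; y = λ·(11 - 67) - 34 ≡ 12. → (67, 12)

(67, 12)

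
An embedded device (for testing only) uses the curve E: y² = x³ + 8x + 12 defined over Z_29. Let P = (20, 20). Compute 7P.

O

Double-and-add on 7 = (111)₂. Start with P = (20, 20) for the leading 1-bit.
double: tangent at (20, 20): λ = (3·20² + 8)/(2·20) ≡ 19/11. 11⁻¹ ≡ 8 (mod 29) since 11·8 = 88 ≡ 1, so λ ≡ 19·8 ≡ 7.
  x = λ² - 20 - 20 = 49 - 40 ≡ 9; y = λ·(20 - 9) - 20 ≡ 28. → (9, 28)
add P: (9, 28) + (20, 20). λ = (20 - 28)/(20 - 9) ≡ 21/11 mod 29. 11⁻¹ ≡ 8 (mod 29), so λ ≡ 23.
  x = λ² - 9 - 20 = 529 - 29 ≡ 7; y = λ·(9 - 7) - 28 ≡ 18. → (7, 18)
double: tangent at (7, 18): λ = (3·7² + 8)/(2·18) ≡ 10/7. 7⁻¹ ≡ 25 (mod 29) since 7·25 = 175 ≡ 1, so λ ≡ 10·25 ≡ 18.
  x = λ² - 7 - 7 = 324 - 14 ≡ 20; y = λ·(7 - 20) - 18 ≡ 9. → (20, 9)
add P: (20, 9) + (20, 20): same x and y₁ ≡ -y₂, so the sum is the point at infinity.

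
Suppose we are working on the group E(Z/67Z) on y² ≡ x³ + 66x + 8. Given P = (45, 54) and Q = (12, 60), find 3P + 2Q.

First 3P:
Repeated addition: build up to 3P.
2P: tangent at (45, 54): λ = (3·45² + 66)/(2·54) ≡ 44/41. 41⁻¹ ≡ 18 (mod 67) since 41·18 = 738 ≡ 1, so λ ≡ 44·18 ≡ 55.
  x = λ² - 45 - 45 = 3025 - 90 ≡ 54; y = λ·(45 - 54) - 54 ≡ 54. → (54, 54)
3P: (54, 54) + (45, 54). λ = (54 - 54)/(45 - 54) ≡ 0/58 mod 67. 58⁻¹ ≡ 52 (mod 67) since 58·52 = 3016 ≡ 1, so λ ≡ 0.
  x = λ² - 54 - 45 = 0 - 99 ≡ 35; y = λ·(54 - 35) - 54 ≡ 13. → (35, 13)
3P = (35, 13).
Next 2Q:
Repeated addition: build up to 2Q.
2Q: tangent at (12, 60): λ = (3·12² + 66)/(2·60) ≡ 29/53. 53⁻¹ ≡ 43 (mod 67) since 53·43 = 2279 ≡ 1, so λ ≡ 29·43 ≡ 41.
  x = λ² - 12 - 12 = 1681 - 24 ≡ 49; y = λ·(12 - 49) - 60 ≡ 31. → (49, 31)
2Q = (49, 31).
Finally 3P + 2Q:
(35, 13) + (49, 31). λ = (31 - 13)/(49 - 35) ≡ 18/14 mod 67. 14⁻¹ ≡ 24 (mod 67) since 14·24 = 336 ≡ 1, so λ ≡ 30.
  x = λ² - 35 - 49 = 900 - 84 ≡ 12; y = λ·(35 - 12) - 13 ≡ 7. → (12, 7)

(12, 7)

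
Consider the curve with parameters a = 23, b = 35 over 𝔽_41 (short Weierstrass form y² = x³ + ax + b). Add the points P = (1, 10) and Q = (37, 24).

(1, 10) + (37, 24). λ = (24 - 10)/(37 - 1) ≡ 14/36 mod 41. 36⁻¹ ≡ 8 (mod 41), so λ ≡ 30.
  x = λ² - 1 - 37 = 900 - 38 ≡ 1; y = λ·(1 - 1) - 10 ≡ 31. → (1, 31)

(1, 31)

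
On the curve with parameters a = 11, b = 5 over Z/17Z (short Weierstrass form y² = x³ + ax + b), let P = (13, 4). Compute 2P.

tangent at (13, 4): λ = (3·13² + 11)/(2·4) ≡ 8/8. 8⁻¹ ≡ 15 (mod 17), so λ ≡ 8·15 ≡ 1.
  x = λ² - 13 - 13 = 1 - 26 ≡ 9; y = λ·(13 - 9) - 4 ≡ 0. → (9, 0)

(9, 0)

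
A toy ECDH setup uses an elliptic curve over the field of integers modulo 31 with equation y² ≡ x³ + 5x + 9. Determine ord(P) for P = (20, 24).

2P: tangent at (20, 24): λ = (3·20² + 5)/(2·24) ≡ 27/17. 17⁻¹ ≡ 11 (mod 31) since 17·11 = 187 ≡ 1, so λ ≡ 27·11 ≡ 18.
  x = λ² - 20 - 20 = 324 - 40 ≡ 5; y = λ·(20 - 5) - 24 ≡ 29. → (5, 29)
3P: (5, 29) + (20, 24). λ = (24 - 29)/(20 - 5) ≡ 26/15 mod 31. 15⁻¹ ≡ 29 (mod 31), so λ ≡ 10.
  x = λ² - 5 - 20 = 100 - 25 ≡ 13; y = λ·(5 - 13) - 29 ≡ 15. → (13, 15)
4P: (13, 15) + (20, 24). λ = (24 - 15)/(20 - 13) ≡ 9/7 mod 31. 7⁻¹ ≡ 9 (mod 31), so λ ≡ 19.
  x = λ² - 13 - 20 = 361 - 33 ≡ 18; y = λ·(13 - 18) - 15 ≡ 14. → (18, 14)
5P: (18, 14) + (20, 24). λ = (24 - 14)/(20 - 18) ≡ 10/2 mod 31. 2⁻¹ ≡ 16 (mod 31) since 2·16 = 32 ≡ 1, so λ ≡ 5.
  x = λ² - 18 - 20 = 25 - 38 ≡ 18; y = λ·(18 - 18) - 14 ≡ 17. → (18, 17)
6P: (18, 17) + (20, 24). λ = (24 - 17)/(20 - 18) ≡ 7/2 mod 31. 2⁻¹ ≡ 16 (mod 31), so λ ≡ 19.
  x = λ² - 18 - 20 = 361 - 38 ≡ 13; y = λ·(18 - 13) - 17 ≡ 16. → (13, 16)
7P: (13, 16) + (20, 24). λ = (24 - 16)/(20 - 13) ≡ 8/7 mod 31. 7⁻¹ ≡ 9 (mod 31) since 7·9 = 63 ≡ 1, so λ ≡ 10.
  x = λ² - 13 - 20 = 100 - 33 ≡ 5; y = λ·(13 - 5) - 16 ≡ 2. → (5, 2)
8P: (5, 2) + (20, 24). λ = (24 - 2)/(20 - 5) ≡ 22/15 mod 31. 15⁻¹ ≡ 29 (mod 31), so λ ≡ 18.
  x = λ² - 5 - 20 = 324 - 25 ≡ 20; y = λ·(5 - 20) - 2 ≡ 7. → (20, 7)
9P: (20, 7) + (20, 24): same x and y₁ ≡ -y₂, so the sum is the point at infinity.
9P = the point at infinity, so the order is 9.

9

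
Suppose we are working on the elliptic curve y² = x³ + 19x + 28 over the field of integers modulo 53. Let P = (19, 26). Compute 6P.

(46, 33)

Double-and-add on 6 = (110)₂. Start with P = (19, 26) for the leading 1-bit.
double: tangent at (19, 26): λ = (3·19² + 19)/(2·26) ≡ 42/52. 52⁻¹ ≡ 52 (mod 53), so λ ≡ 42·52 ≡ 11.
  x = λ² - 19 - 19 = 121 - 38 ≡ 30; y = λ·(19 - 30) - 26 ≡ 12. → (30, 12)
add P: (30, 12) + (19, 26). λ = (26 - 12)/(19 - 30) ≡ 14/42 mod 53. 42⁻¹ ≡ 24 (mod 53) since 42·24 = 1008 ≡ 1, so λ ≡ 18.
  x = λ² - 30 - 19 = 324 - 49 ≡ 10; y = λ·(30 - 10) - 12 ≡ 30. → (10, 30)
double: tangent at (10, 30): λ = (3·10² + 19)/(2·30) ≡ 1/7. 7⁻¹ ≡ 38 (mod 53), so λ ≡ 1·38 ≡ 38.
  x = λ² - 10 - 10 = 1444 - 20 ≡ 46; y = λ·(10 - 46) - 30 ≡ 33. → (46, 33)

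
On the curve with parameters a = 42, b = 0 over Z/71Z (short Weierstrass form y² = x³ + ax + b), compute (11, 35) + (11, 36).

O

The two points share x = 11 and their y-coordinates satisfy 35 + 36 ≡ 0 (mod 71), so they are inverses. Their sum is the point at infinity.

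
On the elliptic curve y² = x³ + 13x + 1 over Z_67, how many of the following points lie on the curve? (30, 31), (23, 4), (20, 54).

(30, 31): 31² ≡ 23, rhs ≡ 55 → off.
(23, 4): 4² ≡ 16, rhs ≡ 5 → off.
(20, 54): 54² ≡ 35, rhs ≡ 20 → off.

0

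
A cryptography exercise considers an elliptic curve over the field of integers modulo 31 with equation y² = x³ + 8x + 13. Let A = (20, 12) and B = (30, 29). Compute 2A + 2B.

(22, 7)

First 2A:
Repeated addition: build up to 2A.
2A: tangent at (20, 12): λ = (3·20² + 8)/(2·12) ≡ 30/24. 24⁻¹ ≡ 22 (mod 31), so λ ≡ 30·22 ≡ 9.
  x = λ² - 20 - 20 = 81 - 40 ≡ 10; y = λ·(20 - 10) - 12 ≡ 16. → (10, 16)
2A = (10, 16).
Next 2B:
Repeated addition: build up to 2B.
2B: tangent at (30, 29): λ = (3·30² + 8)/(2·29) ≡ 11/27. 27⁻¹ ≡ 23 (mod 31), so λ ≡ 11·23 ≡ 5.
  x = λ² - 30 - 30 = 25 - 60 ≡ 27; y = λ·(30 - 27) - 29 ≡ 17. → (27, 17)
2B = (27, 17).
Finally 2A + 2B:
(10, 16) + (27, 17). λ = (17 - 16)/(27 - 10) ≡ 1/17 mod 31. 17⁻¹ ≡ 11 (mod 31) since 17·11 = 187 ≡ 1, so λ ≡ 11.
  x = λ² - 10 - 27 = 121 - 37 ≡ 22; y = λ·(10 - 22) - 16 ≡ 7. → (22, 7)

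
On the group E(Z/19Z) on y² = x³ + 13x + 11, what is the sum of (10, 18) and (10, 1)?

The two points share x = 10 and their y-coordinates satisfy 18 + 1 ≡ 0 (mod 19), so they are inverses. Their sum is O.

O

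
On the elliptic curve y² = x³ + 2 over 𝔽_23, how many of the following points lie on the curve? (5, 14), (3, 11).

2

(5, 14): 14² ≡ 12, rhs ≡ 12 → on.
(3, 11): 11² ≡ 6, rhs ≡ 6 → on.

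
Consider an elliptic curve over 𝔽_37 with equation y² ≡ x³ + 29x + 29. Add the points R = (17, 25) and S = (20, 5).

(28, 36)

(17, 25) + (20, 5). λ = (5 - 25)/(20 - 17) ≡ 17/3 mod 37. 3⁻¹ ≡ 25 (mod 37) since 3·25 = 75 ≡ 1, so λ ≡ 18.
  x = λ² - 17 - 20 = 324 - 37 ≡ 28; y = λ·(17 - 28) - 25 ≡ 36. → (28, 36)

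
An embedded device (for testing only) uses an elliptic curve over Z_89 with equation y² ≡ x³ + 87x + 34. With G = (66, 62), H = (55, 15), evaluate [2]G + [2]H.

(43, 45)

First 2G:
Repeated addition: build up to 2G.
2G: tangent at (66, 62): λ = (3·66² + 87)/(2·62) ≡ 72/35. 35⁻¹ ≡ 28 (mod 89) since 35·28 = 980 ≡ 1, so λ ≡ 72·28 ≡ 58.
  x = λ² - 66 - 66 = 3364 - 132 ≡ 28; y = λ·(66 - 28) - 62 ≡ 6. → (28, 6)
2G = (28, 6).
Next 2H:
Repeated addition: build up to 2H.
2H: tangent at (55, 15): λ = (3·55² + 87)/(2·15) ≡ 84/30. 30⁻¹ ≡ 3 (mod 89) since 30·3 = 90 ≡ 1, so λ ≡ 84·3 ≡ 74.
  x = λ² - 55 - 55 = 5476 - 110 ≡ 26; y = λ·(55 - 26) - 15 ≡ 84. → (26, 84)
2H = (26, 84).
Finally 2G + 2H:
(28, 6) + (26, 84). λ = (84 - 6)/(26 - 28) ≡ 78/87 mod 89. 87⁻¹ ≡ 44 (mod 89) since 87·44 = 3828 ≡ 1, so λ ≡ 50.
  x = λ² - 28 - 26 = 2500 - 54 ≡ 43; y = λ·(28 - 43) - 6 ≡ 45. → (43, 45)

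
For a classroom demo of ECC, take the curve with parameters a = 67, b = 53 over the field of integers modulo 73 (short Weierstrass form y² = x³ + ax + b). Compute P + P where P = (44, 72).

(54, 30)

tangent at (44, 72): λ = (3·44² + 67)/(2·72) ≡ 35/71. 71⁻¹ ≡ 36 (mod 73), so λ ≡ 35·36 ≡ 19.
  x = λ² - 44 - 44 = 361 - 88 ≡ 54; y = λ·(44 - 54) - 72 ≡ 30. → (54, 30)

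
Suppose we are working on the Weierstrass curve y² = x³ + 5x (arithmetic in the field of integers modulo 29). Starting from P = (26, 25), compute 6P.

(7, 28)

Double-and-add on 6 = (110)₂. Start with P = (26, 25) for the leading 1-bit.
double: tangent at (26, 25): λ = (3·26² + 5)/(2·25) ≡ 3/21. 21⁻¹ ≡ 18 (mod 29) since 21·18 = 378 ≡ 1, so λ ≡ 3·18 ≡ 25.
  x = λ² - 26 - 26 = 625 - 52 ≡ 22; y = λ·(26 - 22) - 25 ≡ 17. → (22, 17)
add P: (22, 17) + (26, 25). λ = (25 - 17)/(26 - 22) ≡ 8/4 mod 29. 4⁻¹ ≡ 22 (mod 29) since 4·22 = 88 ≡ 1, so λ ≡ 2.
  x = λ² - 22 - 26 = 4 - 48 ≡ 14; y = λ·(22 - 14) - 17 ≡ 28. → (14, 28)
double: tangent at (14, 28): λ = (3·14² + 5)/(2·28) ≡ 13/27. 27⁻¹ ≡ 14 (mod 29), so λ ≡ 13·14 ≡ 8.
  x = λ² - 14 - 14 = 64 - 28 ≡ 7; y = λ·(14 - 7) - 28 ≡ 28. → (7, 28)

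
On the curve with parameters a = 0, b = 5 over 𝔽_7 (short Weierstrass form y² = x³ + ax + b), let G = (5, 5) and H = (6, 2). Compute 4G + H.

(6, 5)

First 4G:
Repeated addition: build up to 4G.
2G: tangent at (5, 5): λ = (3·5² + 0)/(2·5) ≡ 5/3. 3⁻¹ ≡ 5 (mod 7), so λ ≡ 5·5 ≡ 4.
  x = λ² - 5 - 5 = 16 - 10 ≡ 6; y = λ·(5 - 6) - 5 ≡ 5. → (6, 5)
3G: (6, 5) + (5, 5). λ = (5 - 5)/(5 - 6) ≡ 0/6 mod 7. 6⁻¹ ≡ 6 (mod 7), so λ ≡ 0.
  x = λ² - 6 - 5 = 0 - 11 ≡ 3; y = λ·(6 - 3) - 5 ≡ 2. → (3, 2)
4G: (3, 2) + (5, 5). λ = (5 - 2)/(5 - 3) ≡ 3/2 mod 7. 2⁻¹ ≡ 4 (mod 7) since 2·4 = 8 ≡ 1, so λ ≡ 5.
  x = λ² - 3 - 5 = 25 - 8 ≡ 3; y = λ·(3 - 3) - 2 ≡ 5. → (3, 5)
4G = (3, 5).
Finally 4G + H:
(3, 5) + (6, 2). λ = (2 - 5)/(6 - 3) ≡ 4/3 mod 7. 3⁻¹ ≡ 5 (mod 7) since 3·5 = 15 ≡ 1, so λ ≡ 6.
  x = λ² - 3 - 6 = 36 - 9 ≡ 6; y = λ·(3 - 6) - 5 ≡ 5. → (6, 5)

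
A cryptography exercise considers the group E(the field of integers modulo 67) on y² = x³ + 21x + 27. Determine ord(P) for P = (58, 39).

3

2P: tangent at (58, 39): λ = (3·58² + 21)/(2·39) ≡ 63/11. 11⁻¹ ≡ 61 (mod 67), so λ ≡ 63·61 ≡ 24.
  x = λ² - 58 - 58 = 576 - 116 ≡ 58; y = λ·(58 - 58) - 39 ≡ 28. → (58, 28)
3P: (58, 28) + (58, 39): same x and y₁ ≡ -y₂, so the sum is O.
3P = O, so the order is 3.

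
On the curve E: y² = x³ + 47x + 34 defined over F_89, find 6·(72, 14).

Write G = (72, 14).
Double-and-add on 6 = (110)₂. Start with G = (72, 14) for the leading 1-bit.
double: tangent at (72, 14): λ = (3·72² + 47)/(2·14) ≡ 24/28. 28⁻¹ ≡ 35 (mod 89), so λ ≡ 24·35 ≡ 39.
  x = λ² - 72 - 72 = 1521 - 144 ≡ 42; y = λ·(72 - 42) - 14 ≡ 88. → (42, 88)
add G: (42, 88) + (72, 14). λ = (14 - 88)/(72 - 42) ≡ 15/30 mod 89. 30⁻¹ ≡ 3 (mod 89) since 30·3 = 90 ≡ 1, so λ ≡ 45.
  x = λ² - 42 - 72 = 2025 - 114 ≡ 42; y = λ·(42 - 42) - 88 ≡ 1. → (42, 1)
double: tangent at (42, 1): λ = (3·42² + 47)/(2·1) ≡ 88/2. 2⁻¹ ≡ 45 (mod 89), so λ ≡ 88·45 ≡ 44.
  x = λ² - 42 - 42 = 1936 - 84 ≡ 72; y = λ·(42 - 72) - 1 ≡ 14. → (72, 14)

(72, 14)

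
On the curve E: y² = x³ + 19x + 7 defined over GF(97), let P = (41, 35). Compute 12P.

(45, 82)

Repeated addition: build up to 12P.
2P: tangent at (41, 35): λ = (3·41² + 19)/(2·35) ≡ 18/70. 70⁻¹ ≡ 79 (mod 97), so λ ≡ 18·79 ≡ 64.
  x = λ² - 41 - 41 = 4096 - 82 ≡ 37; y = λ·(41 - 37) - 35 ≡ 27. → (37, 27)
3P: (37, 27) + (41, 35). λ = (35 - 27)/(41 - 37) ≡ 8/4 mod 97. 4⁻¹ ≡ 73 (mod 97), so λ ≡ 2.
  x = λ² - 37 - 41 = 4 - 78 ≡ 23; y = λ·(37 - 23) - 27 ≡ 1. → (23, 1)
4P: (23, 1) + (41, 35). λ = (35 - 1)/(41 - 23) ≡ 34/18 mod 97. 18⁻¹ ≡ 27 (mod 97) since 18·27 = 486 ≡ 1, so λ ≡ 45.
  x = λ² - 23 - 41 = 2025 - 64 ≡ 21; y = λ·(23 - 21) - 1 ≡ 89. → (21, 89)
5P: (21, 89) + (41, 35). λ = (35 - 89)/(41 - 21) ≡ 43/20 mod 97. 20⁻¹ ≡ 34 (mod 97), so λ ≡ 7.
  x = λ² - 21 - 41 = 49 - 62 ≡ 84; y = λ·(21 - 84) - 89 ≡ 52. → (84, 52)
6P: (84, 52) + (41, 35). λ = (35 - 52)/(41 - 84) ≡ 80/54 mod 97. 54⁻¹ ≡ 9 (mod 97), so λ ≡ 41.
  x = λ² - 84 - 41 = 1681 - 125 ≡ 4; y = λ·(84 - 4) - 52 ≡ 27. → (4, 27)
7P: (4, 27) + (41, 35). λ = (35 - 27)/(41 - 4) ≡ 8/37 mod 97. 37⁻¹ ≡ 21 (mod 97) since 37·21 = 777 ≡ 1, so λ ≡ 71.
  x = λ² - 4 - 41 = 5041 - 45 ≡ 49; y = λ·(4 - 49) - 27 ≡ 76. → (49, 76)
8P: (49, 76) + (41, 35). λ = (35 - 76)/(41 - 49) ≡ 56/89 mod 97. 89⁻¹ ≡ 12 (mod 97) since 89·12 = 1068 ≡ 1, so λ ≡ 90.
  x = λ² - 49 - 41 = 8100 - 90 ≡ 56; y = λ·(49 - 56) - 76 ≡ 70. → (56, 70)
9P: (56, 70) + (41, 35). λ = (35 - 70)/(41 - 56) ≡ 62/82 mod 97. 82⁻¹ ≡ 84 (mod 97), so λ ≡ 67.
  x = λ² - 56 - 41 = 4489 - 97 ≡ 27; y = λ·(56 - 27) - 70 ≡ 30. → (27, 30)
10P: (27, 30) + (41, 35). λ = (35 - 30)/(41 - 27) ≡ 5/14 mod 97. 14⁻¹ ≡ 7 (mod 97), so λ ≡ 35.
  x = λ² - 27 - 41 = 1225 - 68 ≡ 90; y = λ·(27 - 90) - 30 ≡ 93. → (90, 93)
11P: (90, 93) + (41, 35). λ = (35 - 93)/(41 - 90) ≡ 39/48 mod 97. 48⁻¹ ≡ 95 (mod 97) since 48·95 = 4560 ≡ 1, so λ ≡ 19.
  x = λ² - 90 - 41 = 361 - 131 ≡ 36; y = λ·(90 - 36) - 93 ≡ 60. → (36, 60)
12P: (36, 60) + (41, 35). λ = (35 - 60)/(41 - 36) ≡ 72/5 mod 97. 5⁻¹ ≡ 39 (mod 97), so λ ≡ 92.
  x = λ² - 36 - 41 = 8464 - 77 ≡ 45; y = λ·(36 - 45) - 60 ≡ 82. → (45, 82)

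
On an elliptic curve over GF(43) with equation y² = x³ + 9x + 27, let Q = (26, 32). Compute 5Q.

(26, 11)

Double-and-add on 5 = (101)₂. Start with Q = (26, 32) for the leading 1-bit.
double: tangent at (26, 32): λ = (3·26² + 9)/(2·32) ≡ 16/21. 21⁻¹ ≡ 41 (mod 43) since 21·41 = 861 ≡ 1, so λ ≡ 16·41 ≡ 11.
  x = λ² - 26 - 26 = 121 - 52 ≡ 26; y = λ·(26 - 26) - 32 ≡ 11. → (26, 11)
double: tangent at (26, 11): λ = (3·26² + 9)/(2·11) ≡ 16/22. 22⁻¹ ≡ 2 (mod 43), so λ ≡ 16·2 ≡ 32.
  x = λ² - 26 - 26 = 1024 - 52 ≡ 26; y = λ·(26 - 26) - 11 ≡ 32. → (26, 32)
add Q: tangent at (26, 32): λ = (3·26² + 9)/(2·32) ≡ 16/21. 21⁻¹ ≡ 41 (mod 43) since 21·41 = 861 ≡ 1, so λ ≡ 16·41 ≡ 11.
  x = λ² - 26 - 26 = 121 - 52 ≡ 26; y = λ·(26 - 26) - 32 ≡ 11. → (26, 11)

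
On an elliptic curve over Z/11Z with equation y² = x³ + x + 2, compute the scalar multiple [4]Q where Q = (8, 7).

Repeated addition: build up to 4Q.
2Q: tangent at (8, 7): λ = (3·8² + 1)/(2·7) ≡ 6/3. 3⁻¹ ≡ 4 (mod 11), so λ ≡ 6·4 ≡ 2.
  x = λ² - 8 - 8 = 4 - 16 ≡ 10; y = λ·(8 - 10) - 7 ≡ 0. → (10, 0)
3Q: (10, 0) + (8, 7). λ = (7 - 0)/(8 - 10) ≡ 7/9 mod 11. 9⁻¹ ≡ 5 (mod 11) since 9·5 = 45 ≡ 1, so λ ≡ 2.
  x = λ² - 10 - 8 = 4 - 18 ≡ 8; y = λ·(10 - 8) - 0 ≡ 4. → (8, 4)
4Q: (8, 4) + (8, 7): same x and y₁ ≡ -y₂, so the sum is 𝒪.

O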